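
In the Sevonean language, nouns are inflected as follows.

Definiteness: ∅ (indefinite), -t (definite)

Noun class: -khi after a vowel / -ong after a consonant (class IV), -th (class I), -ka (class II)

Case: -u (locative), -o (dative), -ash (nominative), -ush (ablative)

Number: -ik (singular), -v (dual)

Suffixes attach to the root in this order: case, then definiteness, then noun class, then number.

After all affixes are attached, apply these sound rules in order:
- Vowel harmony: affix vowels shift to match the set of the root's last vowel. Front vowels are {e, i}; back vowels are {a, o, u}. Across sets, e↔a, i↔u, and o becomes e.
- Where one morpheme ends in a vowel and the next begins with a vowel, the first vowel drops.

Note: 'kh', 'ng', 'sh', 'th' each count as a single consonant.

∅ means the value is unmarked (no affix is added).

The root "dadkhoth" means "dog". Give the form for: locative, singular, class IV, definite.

dadkhothutonguk

Attach case locative -u → dadkhothu.
Attach definiteness definite -t → dadkhothut.
Attach noun class class IV -ong (after consonant 't') → dadkhothutong.
Attach number singular -ik → dadkhothutongik.
Apply vowel harmony: dadkhothutongik → dadkhothutonguk.
Vowel deletion: no change.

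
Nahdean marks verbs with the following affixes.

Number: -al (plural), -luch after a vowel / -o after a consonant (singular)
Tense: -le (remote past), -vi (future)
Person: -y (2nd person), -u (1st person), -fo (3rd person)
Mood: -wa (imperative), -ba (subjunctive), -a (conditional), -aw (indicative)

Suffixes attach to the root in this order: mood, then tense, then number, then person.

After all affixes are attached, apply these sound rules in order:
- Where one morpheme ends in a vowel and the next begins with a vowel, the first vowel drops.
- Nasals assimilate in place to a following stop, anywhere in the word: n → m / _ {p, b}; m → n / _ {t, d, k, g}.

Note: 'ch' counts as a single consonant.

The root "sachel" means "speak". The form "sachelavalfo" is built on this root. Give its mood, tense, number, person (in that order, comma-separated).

conditional, future, plural, 3rd person

Segment: sachel-a-vi-al-fo.
mood: -a → conditional.
tense: -vi → future.
number: -al → plural.
person: -fo → 3rd person.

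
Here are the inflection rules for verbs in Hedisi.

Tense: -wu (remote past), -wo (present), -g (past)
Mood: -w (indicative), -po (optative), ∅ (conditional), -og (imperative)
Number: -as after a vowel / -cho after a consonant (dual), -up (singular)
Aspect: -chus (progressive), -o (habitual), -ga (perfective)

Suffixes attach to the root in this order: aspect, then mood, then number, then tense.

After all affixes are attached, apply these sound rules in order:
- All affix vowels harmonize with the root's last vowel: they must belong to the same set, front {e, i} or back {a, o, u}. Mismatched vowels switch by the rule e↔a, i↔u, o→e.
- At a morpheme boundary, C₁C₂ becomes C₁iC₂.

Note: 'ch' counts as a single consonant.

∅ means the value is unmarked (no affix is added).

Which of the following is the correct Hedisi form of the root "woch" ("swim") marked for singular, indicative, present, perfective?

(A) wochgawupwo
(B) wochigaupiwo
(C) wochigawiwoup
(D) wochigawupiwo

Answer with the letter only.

D

Attach aspect perfective -ga → wochga.
Attach mood indicative -w → wochgaw.
Attach number singular -up → wochgawup.
Attach tense present -wo → wochgawupwo.
Vowel harmony: no change.
Apply epenthesis: wochgawupwo → wochigawupiwo.
So the correct form is wochigawupiwo, option (D).
(C) wochigawiwoup is wrong: it has the affixes in the wrong order.
(A) wochgawupwo is wrong: it fails to apply the sound rule(s).
(B) wochigaupiwo is wrong: it uses conditional instead of indicative for mood.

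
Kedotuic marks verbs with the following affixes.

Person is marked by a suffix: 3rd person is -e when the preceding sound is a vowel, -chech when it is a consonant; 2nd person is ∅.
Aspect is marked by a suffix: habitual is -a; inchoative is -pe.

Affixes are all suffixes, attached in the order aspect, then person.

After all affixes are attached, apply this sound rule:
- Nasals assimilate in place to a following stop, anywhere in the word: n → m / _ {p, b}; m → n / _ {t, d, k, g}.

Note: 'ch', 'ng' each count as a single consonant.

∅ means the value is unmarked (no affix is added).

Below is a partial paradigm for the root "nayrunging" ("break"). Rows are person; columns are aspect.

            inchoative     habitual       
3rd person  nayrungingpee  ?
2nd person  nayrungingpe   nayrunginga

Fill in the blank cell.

Attach aspect habitual -a → nayrunginga.
Attach person 3rd person -e (after vowel 'a') → nayrungingae.
Nasal assimilation: no change.

nayrungingae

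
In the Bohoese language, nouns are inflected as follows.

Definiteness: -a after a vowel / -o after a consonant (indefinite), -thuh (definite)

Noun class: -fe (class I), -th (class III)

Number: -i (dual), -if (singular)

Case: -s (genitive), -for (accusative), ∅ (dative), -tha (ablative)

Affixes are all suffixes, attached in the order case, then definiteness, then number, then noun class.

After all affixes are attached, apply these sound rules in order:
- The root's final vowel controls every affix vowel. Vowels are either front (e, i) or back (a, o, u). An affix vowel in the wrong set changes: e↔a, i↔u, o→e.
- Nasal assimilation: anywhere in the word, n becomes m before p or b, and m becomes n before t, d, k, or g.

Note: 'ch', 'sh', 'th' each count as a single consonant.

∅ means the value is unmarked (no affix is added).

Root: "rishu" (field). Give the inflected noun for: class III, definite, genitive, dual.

Attach case genitive -s → rishus.
Attach definiteness definite -thuh → rishusthuh.
Attach number dual -i → rishusthuhi.
Attach noun class class III -th → rishusthuhith.
Apply vowel harmony: rishusthuhith → rishusthuhuth.
Nasal assimilation: no change.

rishusthuhuth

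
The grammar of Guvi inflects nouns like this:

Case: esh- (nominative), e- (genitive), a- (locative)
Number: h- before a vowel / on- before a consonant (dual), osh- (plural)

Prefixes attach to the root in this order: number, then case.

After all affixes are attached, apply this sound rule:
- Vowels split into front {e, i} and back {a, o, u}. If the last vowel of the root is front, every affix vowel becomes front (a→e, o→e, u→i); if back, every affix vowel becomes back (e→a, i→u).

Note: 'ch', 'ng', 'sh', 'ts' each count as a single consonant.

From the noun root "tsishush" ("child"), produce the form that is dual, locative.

Attach number dual on- (before consonant 'ts') → ontsishush.
Attach case locative a- → aontsishush.
Vowel harmony: no change.

aontsishush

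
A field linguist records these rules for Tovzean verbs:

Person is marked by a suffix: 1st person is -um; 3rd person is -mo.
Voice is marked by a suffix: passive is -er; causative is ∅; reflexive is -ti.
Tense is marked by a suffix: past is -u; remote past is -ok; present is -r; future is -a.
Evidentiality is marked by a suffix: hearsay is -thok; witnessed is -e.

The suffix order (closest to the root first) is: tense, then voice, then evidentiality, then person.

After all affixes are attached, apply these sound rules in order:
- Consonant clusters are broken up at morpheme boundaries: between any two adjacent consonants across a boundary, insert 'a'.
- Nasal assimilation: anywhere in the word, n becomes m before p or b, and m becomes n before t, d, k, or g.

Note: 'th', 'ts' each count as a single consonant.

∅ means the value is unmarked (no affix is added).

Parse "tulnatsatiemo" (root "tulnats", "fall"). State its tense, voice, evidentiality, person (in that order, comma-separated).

future, reflexive, witnessed, 3rd person

Segment: tulnats-a-ti-e-mo.
tense: -a → future.
voice: -ti → reflexive.
evidentiality: -e → witnessed.
person: -mo → 3rd person.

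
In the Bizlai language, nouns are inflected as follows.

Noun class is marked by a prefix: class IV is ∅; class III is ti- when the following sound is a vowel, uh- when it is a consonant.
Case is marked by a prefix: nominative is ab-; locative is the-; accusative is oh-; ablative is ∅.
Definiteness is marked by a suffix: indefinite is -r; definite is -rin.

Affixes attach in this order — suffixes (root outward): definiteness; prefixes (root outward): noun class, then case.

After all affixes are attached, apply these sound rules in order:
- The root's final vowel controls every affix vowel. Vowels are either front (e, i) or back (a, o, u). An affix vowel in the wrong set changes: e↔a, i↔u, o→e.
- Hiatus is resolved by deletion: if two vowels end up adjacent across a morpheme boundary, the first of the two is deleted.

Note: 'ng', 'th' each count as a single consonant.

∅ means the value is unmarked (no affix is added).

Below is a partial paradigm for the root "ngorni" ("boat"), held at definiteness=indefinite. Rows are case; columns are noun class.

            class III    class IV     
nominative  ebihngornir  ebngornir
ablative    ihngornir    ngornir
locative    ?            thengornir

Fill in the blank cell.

thihngornir

Attach noun class class III uh- (before consonant 'ng') → uhngorni.
Attach case locative the- → theuhngorni.
Attach definiteness indefinite -r → theuhngornir.
Apply vowel harmony: theuhngornir → theihngornir.
Apply vowel deletion: theihngornir → thihngornir.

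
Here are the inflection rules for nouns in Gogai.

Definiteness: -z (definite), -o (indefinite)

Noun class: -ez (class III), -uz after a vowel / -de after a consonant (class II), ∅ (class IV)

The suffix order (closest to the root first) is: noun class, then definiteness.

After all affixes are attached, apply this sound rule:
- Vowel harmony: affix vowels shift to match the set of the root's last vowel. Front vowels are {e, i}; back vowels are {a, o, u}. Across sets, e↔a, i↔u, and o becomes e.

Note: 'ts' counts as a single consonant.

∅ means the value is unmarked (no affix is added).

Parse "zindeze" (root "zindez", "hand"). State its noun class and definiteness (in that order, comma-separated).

class IV, indefinite

Segment: zindez-o.
noun class: ∅ → class IV.
definiteness: -o → indefinite.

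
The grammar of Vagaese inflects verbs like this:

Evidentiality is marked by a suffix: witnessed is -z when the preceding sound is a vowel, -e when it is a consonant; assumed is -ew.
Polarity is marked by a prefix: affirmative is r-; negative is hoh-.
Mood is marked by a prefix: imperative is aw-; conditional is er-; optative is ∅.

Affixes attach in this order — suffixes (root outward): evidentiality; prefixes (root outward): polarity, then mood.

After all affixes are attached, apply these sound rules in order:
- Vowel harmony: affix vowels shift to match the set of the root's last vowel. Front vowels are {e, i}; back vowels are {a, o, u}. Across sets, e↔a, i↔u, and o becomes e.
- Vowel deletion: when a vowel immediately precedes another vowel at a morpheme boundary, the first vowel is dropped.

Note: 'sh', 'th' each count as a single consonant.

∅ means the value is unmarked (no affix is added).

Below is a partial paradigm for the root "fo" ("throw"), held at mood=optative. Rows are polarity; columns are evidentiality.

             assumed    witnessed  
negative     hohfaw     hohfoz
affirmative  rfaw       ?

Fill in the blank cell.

Attach polarity affirmative r- → rfo.
mood = optative: zero marking, form stays rfo.
Attach evidentiality witnessed -z (after vowel 'o') → rfoz.
Vowel harmony: no change.
Vowel deletion: no change.

rfoz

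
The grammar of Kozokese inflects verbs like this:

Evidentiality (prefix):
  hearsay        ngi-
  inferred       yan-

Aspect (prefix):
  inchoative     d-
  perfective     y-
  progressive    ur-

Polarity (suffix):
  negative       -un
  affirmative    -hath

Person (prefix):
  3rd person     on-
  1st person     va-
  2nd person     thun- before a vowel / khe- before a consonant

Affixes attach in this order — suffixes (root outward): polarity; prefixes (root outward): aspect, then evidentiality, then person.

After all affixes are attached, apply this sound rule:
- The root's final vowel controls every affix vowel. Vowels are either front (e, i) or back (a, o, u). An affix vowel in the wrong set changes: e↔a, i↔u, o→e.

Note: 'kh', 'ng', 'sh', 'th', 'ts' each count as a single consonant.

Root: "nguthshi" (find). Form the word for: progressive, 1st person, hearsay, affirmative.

Attach aspect progressive ur- → urnguthshi.
Attach polarity affirmative -hath → urnguthshihath.
Attach evidentiality hearsay ngi- → ngiurnguthshihath.
Attach person 1st person va- → vangiurnguthshihath.
Apply vowel harmony: vangiurnguthshihath → vengiirnguthshiheth.

vengiirnguthshiheth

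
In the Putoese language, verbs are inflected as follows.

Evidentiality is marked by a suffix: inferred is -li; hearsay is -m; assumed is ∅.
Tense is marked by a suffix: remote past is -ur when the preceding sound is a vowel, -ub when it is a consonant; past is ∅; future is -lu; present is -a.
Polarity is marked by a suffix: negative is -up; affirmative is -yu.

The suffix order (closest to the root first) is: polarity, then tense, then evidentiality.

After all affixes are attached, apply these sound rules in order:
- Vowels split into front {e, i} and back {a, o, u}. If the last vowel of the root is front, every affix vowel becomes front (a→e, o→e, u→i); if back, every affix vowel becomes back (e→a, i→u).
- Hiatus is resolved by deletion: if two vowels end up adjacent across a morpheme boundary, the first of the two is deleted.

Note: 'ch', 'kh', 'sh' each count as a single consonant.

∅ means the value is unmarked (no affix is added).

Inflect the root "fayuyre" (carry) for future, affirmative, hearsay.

Attach polarity affirmative -yu → fayuyreyu.
Attach tense future -lu → fayuyreyulu.
Attach evidentiality hearsay -m → fayuyreyulum.
Apply vowel harmony: fayuyreyulum → fayuyreyilim.
Vowel deletion: no change.

fayuyreyilim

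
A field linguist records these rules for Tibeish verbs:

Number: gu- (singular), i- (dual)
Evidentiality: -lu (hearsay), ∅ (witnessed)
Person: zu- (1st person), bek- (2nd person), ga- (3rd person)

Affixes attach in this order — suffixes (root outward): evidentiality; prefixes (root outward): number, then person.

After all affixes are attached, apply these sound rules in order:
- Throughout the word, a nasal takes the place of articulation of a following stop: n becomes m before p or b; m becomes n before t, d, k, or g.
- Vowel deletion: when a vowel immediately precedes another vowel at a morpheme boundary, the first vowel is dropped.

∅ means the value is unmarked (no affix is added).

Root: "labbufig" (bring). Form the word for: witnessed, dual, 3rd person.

Attach number dual i- → ilabbufig.
Attach person 3rd person ga- → gailabbufig.
evidentiality = witnessed: zero marking, form stays gailabbufig.
Nasal assimilation: no change.
Apply vowel deletion: gailabbufig → gilabbufig.

gilabbufig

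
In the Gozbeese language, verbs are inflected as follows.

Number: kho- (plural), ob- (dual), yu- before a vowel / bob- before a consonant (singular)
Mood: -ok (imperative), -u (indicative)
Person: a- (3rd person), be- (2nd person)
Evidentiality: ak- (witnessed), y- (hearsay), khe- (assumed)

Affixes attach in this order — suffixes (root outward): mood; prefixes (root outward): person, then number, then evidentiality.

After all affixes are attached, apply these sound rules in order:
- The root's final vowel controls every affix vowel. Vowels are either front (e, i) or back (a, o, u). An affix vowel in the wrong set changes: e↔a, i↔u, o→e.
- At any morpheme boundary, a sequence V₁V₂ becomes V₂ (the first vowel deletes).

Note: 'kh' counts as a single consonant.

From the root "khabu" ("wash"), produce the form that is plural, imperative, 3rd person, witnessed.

Attach mood imperative -ok → khabuok.
Attach person 3rd person a- → akhabuok.
Attach number plural kho- → khoakhabuok.
Attach evidentiality witnessed ak- → akkhoakhabuok.
Vowel harmony: no change.
Apply vowel deletion: akkhoakhabuok → akkhakhabok.

akkhakhabok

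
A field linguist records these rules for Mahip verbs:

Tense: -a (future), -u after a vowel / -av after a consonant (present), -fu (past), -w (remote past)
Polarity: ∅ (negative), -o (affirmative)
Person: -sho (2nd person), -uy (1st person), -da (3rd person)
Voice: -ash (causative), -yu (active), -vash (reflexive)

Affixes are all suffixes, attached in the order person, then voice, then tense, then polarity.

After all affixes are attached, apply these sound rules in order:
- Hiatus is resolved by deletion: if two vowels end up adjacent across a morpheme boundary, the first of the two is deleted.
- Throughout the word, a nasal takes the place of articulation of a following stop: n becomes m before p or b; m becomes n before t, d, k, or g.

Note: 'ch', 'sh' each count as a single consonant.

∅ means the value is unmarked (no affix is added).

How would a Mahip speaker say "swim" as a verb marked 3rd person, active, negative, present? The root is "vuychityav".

vuychityavdayu

Attach person 3rd person -da → vuychityavda.
Attach voice active -yu → vuychityavdayu.
Attach tense present -u (after vowel 'u') → vuychityavdayuu.
polarity = negative: zero marking, form stays vuychityavdayuu.
Apply vowel deletion: vuychityavdayuu → vuychityavdayu.
Nasal assimilation: no change.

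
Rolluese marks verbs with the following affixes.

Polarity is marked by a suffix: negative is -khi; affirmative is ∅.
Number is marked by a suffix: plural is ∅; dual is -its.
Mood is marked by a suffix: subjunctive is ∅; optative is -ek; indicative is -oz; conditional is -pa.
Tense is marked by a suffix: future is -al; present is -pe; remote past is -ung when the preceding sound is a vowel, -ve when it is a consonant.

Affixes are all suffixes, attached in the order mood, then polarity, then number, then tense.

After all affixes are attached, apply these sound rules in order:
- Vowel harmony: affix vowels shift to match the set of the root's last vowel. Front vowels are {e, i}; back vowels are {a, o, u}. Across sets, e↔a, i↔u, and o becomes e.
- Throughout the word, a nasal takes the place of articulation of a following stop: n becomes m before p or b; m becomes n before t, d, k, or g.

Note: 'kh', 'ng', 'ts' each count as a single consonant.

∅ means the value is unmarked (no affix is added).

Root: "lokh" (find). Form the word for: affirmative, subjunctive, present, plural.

lokhpa

mood = subjunctive: zero marking, form stays lokh.
polarity = affirmative: zero marking, form stays lokh.
number = plural: zero marking, form stays lokh.
Attach tense present -pe → lokhpe.
Apply vowel harmony: lokhpe → lokhpa.
Nasal assimilation: no change.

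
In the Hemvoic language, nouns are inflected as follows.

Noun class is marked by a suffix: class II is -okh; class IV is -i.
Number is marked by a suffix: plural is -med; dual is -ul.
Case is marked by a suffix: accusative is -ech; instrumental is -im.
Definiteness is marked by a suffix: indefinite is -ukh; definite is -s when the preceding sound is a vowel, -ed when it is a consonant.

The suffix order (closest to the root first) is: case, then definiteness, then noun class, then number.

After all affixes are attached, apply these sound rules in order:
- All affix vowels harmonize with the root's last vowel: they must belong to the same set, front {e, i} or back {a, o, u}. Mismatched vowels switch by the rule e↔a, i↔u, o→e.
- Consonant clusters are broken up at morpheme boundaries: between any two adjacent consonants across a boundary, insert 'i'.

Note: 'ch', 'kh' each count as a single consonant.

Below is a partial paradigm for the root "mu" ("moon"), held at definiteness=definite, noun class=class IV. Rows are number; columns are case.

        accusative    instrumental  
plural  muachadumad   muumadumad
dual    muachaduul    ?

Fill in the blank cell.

muumaduul

Attach case instrumental -im → muim.
Attach definiteness definite -ed (after consonant 'm') → muimed.
Attach noun class class IV -i → muimedi.
Attach number dual -ul → muimediul.
Apply vowel harmony: muimediul → muumaduul.
Epenthesis: no change.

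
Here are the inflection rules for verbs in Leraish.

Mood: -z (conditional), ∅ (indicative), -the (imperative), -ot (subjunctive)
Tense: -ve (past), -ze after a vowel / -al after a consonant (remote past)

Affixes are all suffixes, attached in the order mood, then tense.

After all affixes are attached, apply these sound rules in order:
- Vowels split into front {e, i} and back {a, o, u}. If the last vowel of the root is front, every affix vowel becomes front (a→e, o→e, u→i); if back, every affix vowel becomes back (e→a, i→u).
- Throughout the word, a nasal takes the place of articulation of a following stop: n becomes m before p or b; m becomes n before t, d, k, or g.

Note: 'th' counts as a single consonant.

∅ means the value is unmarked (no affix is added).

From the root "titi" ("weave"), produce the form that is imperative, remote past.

Attach mood imperative -the → titithe.
Attach tense remote past -ze (after vowel 'e') → tititheze.
Vowel harmony: no change.
Nasal assimilation: no change.

tititheze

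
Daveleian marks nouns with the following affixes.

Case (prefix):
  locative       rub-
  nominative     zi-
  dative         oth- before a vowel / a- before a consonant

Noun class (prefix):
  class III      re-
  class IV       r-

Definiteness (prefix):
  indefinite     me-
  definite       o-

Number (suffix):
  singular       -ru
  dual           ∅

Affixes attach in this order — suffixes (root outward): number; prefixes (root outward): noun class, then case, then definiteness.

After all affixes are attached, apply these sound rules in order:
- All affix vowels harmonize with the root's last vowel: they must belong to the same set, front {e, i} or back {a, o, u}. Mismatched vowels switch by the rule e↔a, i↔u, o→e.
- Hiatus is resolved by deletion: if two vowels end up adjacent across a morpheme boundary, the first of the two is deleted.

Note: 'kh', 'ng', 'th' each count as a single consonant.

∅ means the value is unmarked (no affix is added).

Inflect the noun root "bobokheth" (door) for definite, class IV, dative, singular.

Attach number singular -ru → bobokhethru.
Attach noun class class IV r- → rbobokhethru.
Attach case dative a- (before consonant 'r') → arbobokhethru.
Attach definiteness definite o- → oarbobokhethru.
Apply vowel harmony: oarbobokhethru → eerbobokhethri.
Apply vowel deletion: eerbobokhethri → erbobokhethri.

erbobokhethri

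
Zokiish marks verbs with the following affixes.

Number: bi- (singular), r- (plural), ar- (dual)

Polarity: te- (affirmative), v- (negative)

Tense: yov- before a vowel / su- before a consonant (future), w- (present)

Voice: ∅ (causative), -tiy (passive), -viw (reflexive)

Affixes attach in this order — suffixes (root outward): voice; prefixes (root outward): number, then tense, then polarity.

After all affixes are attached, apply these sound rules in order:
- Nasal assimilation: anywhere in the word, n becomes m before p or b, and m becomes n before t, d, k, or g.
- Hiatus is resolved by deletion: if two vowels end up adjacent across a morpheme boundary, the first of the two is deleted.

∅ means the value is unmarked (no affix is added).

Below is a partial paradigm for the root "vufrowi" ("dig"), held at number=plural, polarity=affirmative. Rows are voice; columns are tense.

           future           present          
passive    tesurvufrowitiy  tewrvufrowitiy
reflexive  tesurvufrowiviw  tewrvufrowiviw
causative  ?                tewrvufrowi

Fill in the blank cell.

Attach number plural r- → rvufrowi.
Attach tense future su- (before consonant 'r') → survufrowi.
voice = causative: zero marking, form stays survufrowi.
Attach polarity affirmative te- → tesurvufrowi.
Nasal assimilation: no change.
Vowel deletion: no change.

tesurvufrowi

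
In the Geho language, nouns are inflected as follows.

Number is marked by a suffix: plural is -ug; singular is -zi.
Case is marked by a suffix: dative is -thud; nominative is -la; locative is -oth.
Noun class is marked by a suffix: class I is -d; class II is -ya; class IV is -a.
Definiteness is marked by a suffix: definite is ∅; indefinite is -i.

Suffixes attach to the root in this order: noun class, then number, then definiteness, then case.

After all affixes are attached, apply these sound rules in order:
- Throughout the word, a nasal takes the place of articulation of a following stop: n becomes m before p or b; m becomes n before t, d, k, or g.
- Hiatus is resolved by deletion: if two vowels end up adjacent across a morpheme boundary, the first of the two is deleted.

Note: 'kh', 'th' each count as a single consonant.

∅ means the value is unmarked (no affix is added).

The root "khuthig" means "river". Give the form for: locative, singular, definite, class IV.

khuthigazoth

Attach noun class class IV -a → khuthiga.
Attach number singular -zi → khuthigazi.
definiteness = definite: zero marking, form stays khuthigazi.
Attach case locative -oth → khuthigazioth.
Nasal assimilation: no change.
Apply vowel deletion: khuthigazioth → khuthigazoth.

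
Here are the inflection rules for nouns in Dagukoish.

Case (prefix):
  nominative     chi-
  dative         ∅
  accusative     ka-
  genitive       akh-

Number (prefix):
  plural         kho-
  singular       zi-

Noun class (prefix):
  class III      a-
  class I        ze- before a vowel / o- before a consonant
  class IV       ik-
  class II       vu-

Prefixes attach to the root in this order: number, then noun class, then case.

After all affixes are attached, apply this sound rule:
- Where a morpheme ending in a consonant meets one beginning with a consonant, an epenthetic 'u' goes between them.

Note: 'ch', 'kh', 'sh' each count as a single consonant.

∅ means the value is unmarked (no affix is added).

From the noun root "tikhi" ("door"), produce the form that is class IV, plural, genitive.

Attach number plural kho- → khotikhi.
Attach noun class class IV ik- → ikkhotikhi.
Attach case genitive akh- → akhikkhotikhi.
Apply epenthesis: akhikkhotikhi → akhikukhotikhi.

akhikukhotikhi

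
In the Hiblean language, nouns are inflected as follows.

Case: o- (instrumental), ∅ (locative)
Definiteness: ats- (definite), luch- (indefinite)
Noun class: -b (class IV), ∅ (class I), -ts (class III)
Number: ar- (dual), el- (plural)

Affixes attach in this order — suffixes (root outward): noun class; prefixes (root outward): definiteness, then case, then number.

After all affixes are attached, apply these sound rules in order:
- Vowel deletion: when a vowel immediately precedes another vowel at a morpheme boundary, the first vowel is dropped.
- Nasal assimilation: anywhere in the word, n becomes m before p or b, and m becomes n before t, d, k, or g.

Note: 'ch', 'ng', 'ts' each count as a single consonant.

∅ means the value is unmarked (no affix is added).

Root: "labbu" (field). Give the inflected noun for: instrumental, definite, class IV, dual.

aratslabbub

Attach definiteness definite ats- → atslabbu.
Attach case instrumental o- → oatslabbu.
Attach noun class class IV -b → oatslabbub.
Attach number dual ar- → aroatslabbub.
Apply vowel deletion: aroatslabbub → aratslabbub.
Nasal assimilation: no change.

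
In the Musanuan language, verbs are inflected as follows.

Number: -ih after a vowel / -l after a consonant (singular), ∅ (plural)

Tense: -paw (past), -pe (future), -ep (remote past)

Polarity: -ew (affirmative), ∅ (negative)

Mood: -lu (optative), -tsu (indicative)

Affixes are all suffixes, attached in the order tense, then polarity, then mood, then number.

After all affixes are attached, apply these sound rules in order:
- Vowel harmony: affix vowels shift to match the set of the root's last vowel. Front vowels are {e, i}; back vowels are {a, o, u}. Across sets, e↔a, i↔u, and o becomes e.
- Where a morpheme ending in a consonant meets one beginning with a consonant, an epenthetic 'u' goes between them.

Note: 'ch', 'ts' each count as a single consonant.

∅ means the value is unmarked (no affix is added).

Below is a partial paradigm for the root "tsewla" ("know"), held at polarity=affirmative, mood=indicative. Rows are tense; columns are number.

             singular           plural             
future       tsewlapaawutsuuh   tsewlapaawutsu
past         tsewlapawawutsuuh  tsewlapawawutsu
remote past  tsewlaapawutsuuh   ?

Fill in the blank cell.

tsewlaapawutsu

Attach tense remote past -ep → tsewlaep.
Attach polarity affirmative -ew → tsewlaepew.
Attach mood indicative -tsu → tsewlaepewtsu.
number = plural: zero marking, form stays tsewlaepewtsu.
Apply vowel harmony: tsewlaepewtsu → tsewlaapawtsu.
Apply epenthesis: tsewlaapawtsu → tsewlaapawutsu.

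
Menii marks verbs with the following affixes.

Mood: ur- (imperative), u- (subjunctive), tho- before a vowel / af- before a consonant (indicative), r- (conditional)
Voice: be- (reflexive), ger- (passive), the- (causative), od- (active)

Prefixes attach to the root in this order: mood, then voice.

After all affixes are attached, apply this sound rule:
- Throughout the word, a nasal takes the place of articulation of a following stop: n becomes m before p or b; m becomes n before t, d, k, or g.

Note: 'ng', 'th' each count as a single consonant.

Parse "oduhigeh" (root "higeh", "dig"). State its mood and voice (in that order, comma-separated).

subjunctive, active

Segment: od-u-higeh.
mood: u- → subjunctive.
voice: od- → active.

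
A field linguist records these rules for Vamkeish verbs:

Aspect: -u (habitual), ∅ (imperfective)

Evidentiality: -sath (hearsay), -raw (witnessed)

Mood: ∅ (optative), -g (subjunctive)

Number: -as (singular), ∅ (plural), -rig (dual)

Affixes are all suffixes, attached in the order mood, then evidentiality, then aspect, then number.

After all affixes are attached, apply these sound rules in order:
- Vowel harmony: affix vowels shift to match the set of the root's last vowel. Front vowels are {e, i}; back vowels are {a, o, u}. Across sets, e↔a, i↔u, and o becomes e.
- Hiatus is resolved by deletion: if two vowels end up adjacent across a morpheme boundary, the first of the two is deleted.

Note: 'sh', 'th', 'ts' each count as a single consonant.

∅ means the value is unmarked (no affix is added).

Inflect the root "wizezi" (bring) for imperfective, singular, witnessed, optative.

wizezirewes

mood = optative: zero marking, form stays wizezi.
Attach evidentiality witnessed -raw → wizeziraw.
aspect = imperfective: zero marking, form stays wizeziraw.
Attach number singular -as → wizezirawas.
Apply vowel harmony: wizezirawas → wizezirewes.
Vowel deletion: no change.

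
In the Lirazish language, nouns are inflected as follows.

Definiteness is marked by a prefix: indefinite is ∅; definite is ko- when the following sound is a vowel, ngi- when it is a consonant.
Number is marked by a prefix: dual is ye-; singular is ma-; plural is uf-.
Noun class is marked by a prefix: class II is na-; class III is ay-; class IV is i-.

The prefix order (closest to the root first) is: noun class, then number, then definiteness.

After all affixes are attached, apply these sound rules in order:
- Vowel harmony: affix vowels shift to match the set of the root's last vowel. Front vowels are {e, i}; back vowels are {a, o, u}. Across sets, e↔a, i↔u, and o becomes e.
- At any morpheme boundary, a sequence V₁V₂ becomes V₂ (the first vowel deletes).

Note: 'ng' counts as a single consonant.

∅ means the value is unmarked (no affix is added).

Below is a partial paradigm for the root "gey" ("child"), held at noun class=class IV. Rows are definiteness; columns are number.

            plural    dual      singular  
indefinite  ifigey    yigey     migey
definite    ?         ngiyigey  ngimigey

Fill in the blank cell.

Attach noun class class IV i- → igey.
Attach number plural uf- → ufigey.
Attach definiteness definite ko- (before vowel 'u') → koufigey.
Apply vowel harmony: koufigey → keifigey.
Apply vowel deletion: keifigey → kifigey.

kifigey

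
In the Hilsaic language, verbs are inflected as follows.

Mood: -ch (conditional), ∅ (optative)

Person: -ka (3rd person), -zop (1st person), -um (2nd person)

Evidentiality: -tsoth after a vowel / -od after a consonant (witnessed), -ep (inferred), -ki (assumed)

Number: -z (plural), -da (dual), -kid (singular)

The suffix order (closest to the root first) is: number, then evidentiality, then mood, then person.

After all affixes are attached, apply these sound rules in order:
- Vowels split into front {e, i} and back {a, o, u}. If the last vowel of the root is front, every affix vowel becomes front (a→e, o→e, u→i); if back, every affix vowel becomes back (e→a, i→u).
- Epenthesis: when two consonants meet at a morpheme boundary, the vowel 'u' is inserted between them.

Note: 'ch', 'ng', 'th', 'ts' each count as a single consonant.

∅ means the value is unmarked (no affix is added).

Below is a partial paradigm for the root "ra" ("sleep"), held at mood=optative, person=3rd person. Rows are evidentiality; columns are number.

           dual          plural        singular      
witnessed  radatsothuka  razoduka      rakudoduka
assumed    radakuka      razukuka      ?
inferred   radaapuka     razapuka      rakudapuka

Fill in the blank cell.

rakudukuka

Attach number singular -kid → rakid.
Attach evidentiality assumed -ki → rakidki.
mood = optative: zero marking, form stays rakidki.
Attach person 3rd person -ka → rakidkika.
Apply vowel harmony: rakidkika → rakudkuka.
Apply epenthesis: rakudkuka → rakudukuka.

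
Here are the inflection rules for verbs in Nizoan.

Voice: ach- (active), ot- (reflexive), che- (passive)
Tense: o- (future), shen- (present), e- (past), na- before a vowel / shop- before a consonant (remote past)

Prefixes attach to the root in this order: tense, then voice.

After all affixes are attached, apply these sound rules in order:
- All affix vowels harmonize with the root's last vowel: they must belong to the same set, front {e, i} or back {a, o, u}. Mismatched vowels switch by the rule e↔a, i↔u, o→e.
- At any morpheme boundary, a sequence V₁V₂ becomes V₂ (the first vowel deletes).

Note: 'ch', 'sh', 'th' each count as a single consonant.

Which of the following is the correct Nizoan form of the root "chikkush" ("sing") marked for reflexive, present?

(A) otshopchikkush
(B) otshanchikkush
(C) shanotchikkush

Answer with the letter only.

Attach tense present shen- → shenchikkush.
Attach voice reflexive ot- → otshenchikkush.
Apply vowel harmony: otshenchikkush → otshanchikkush.
Vowel deletion: no change.
So the correct form is otshanchikkush, option (B).
(C) shanotchikkush is wrong: it has the affixes in the wrong order.
(A) otshopchikkush is wrong: it uses remote past instead of present for tense.

B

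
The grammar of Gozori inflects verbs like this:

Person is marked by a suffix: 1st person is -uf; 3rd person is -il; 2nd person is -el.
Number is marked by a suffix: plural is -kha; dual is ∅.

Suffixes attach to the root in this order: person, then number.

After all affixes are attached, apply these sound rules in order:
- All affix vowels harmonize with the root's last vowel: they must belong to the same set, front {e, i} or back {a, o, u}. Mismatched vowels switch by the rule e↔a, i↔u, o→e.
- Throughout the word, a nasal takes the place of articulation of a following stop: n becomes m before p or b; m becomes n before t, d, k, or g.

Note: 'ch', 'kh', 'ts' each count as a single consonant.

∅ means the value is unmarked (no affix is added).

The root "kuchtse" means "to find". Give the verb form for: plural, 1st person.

Attach person 1st person -uf → kuchtseuf.
Attach number plural -kha → kuchtseufkha.
Apply vowel harmony: kuchtseufkha → kuchtseifkhe.
Nasal assimilation: no change.

kuchtseifkhe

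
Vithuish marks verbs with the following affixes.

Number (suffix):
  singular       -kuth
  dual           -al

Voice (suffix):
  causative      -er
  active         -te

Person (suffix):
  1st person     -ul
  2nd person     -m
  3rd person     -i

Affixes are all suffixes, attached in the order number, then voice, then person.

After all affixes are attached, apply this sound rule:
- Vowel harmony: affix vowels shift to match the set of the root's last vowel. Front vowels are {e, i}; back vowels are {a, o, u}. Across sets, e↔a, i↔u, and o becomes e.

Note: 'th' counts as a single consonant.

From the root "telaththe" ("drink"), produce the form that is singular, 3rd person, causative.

telaththekitheri

Attach number singular -kuth → telaththekuth.
Attach voice causative -er → telaththekuther.
Attach person 3rd person -i → telaththekutheri.
Apply vowel harmony: telaththekutheri → telaththekitheri.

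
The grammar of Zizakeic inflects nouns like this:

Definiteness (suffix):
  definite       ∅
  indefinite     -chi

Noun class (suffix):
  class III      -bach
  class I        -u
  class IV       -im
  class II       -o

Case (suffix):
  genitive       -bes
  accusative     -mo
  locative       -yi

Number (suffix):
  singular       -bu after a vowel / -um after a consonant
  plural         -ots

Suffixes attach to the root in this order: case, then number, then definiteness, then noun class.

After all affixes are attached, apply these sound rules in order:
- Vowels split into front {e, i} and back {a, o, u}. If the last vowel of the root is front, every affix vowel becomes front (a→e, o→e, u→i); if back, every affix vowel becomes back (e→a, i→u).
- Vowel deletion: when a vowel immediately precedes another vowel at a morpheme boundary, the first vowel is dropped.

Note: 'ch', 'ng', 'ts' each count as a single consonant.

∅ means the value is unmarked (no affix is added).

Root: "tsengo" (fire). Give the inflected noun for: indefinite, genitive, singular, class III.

tsengobasumchubach

Attach case genitive -bes → tsengobes.
Attach number singular -um (after consonant 's') → tsengobesum.
Attach definiteness indefinite -chi → tsengobesumchi.
Attach noun class class III -bach → tsengobesumchibach.
Apply vowel harmony: tsengobesumchibach → tsengobasumchubach.
Vowel deletion: no change.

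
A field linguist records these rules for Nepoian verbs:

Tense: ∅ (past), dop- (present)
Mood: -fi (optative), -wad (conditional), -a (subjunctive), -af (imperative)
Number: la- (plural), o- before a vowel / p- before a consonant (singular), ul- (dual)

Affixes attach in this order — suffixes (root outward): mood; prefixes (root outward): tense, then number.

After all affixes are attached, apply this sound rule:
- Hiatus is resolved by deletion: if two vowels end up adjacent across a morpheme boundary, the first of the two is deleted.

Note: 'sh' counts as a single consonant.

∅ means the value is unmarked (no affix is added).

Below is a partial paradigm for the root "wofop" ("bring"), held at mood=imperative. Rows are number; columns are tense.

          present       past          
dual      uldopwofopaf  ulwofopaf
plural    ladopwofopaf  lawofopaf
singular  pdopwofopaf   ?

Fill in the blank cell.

pwofopaf

tense = past: zero marking, form stays wofop.
Attach mood imperative -af → wofopaf.
Attach number singular p- (before consonant 'w') → pwofopaf.
Vowel deletion: no change.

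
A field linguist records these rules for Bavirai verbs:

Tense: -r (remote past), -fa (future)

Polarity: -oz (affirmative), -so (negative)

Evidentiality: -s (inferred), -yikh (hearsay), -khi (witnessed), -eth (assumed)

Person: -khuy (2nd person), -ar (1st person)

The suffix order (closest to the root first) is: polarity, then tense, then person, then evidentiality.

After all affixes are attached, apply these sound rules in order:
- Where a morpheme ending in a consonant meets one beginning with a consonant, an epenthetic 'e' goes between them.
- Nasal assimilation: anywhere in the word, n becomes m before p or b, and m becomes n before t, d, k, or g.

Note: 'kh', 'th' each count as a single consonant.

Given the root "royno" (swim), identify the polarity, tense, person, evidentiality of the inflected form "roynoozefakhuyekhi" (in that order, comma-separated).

affirmative, future, 2nd person, witnessed

Segment: royno-oz-fa-khuy-khi.
polarity: -oz → affirmative.
tense: -fa → future.
person: -khuy → 2nd person.
evidentiality: -khi → witnessed.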